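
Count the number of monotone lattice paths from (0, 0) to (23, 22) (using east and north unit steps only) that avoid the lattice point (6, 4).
Number of paths = 3163826157300

Total paths from (0, 0) to (23, 22): C(45, 23) = 4116715363800. Paths through (6, 4): (paths (0, 0) → (6, 4)) × (paths (6, 4) → (23, 22)) = C(10, 6) · C(35, 17) = 210 · 4537567650 = 952889206500. Avoidance count = 4116715363800 − 952889206500 = 3163826157300.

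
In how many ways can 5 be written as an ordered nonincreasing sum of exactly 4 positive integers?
p(5, 4 parts) = 1

Partitions of n into exactly k parts ↔ partitions of n − k into at most k parts (subtract 1 from each part). For n = 5, k = 4, the partitions are: 2+1+1+1. Count = 1.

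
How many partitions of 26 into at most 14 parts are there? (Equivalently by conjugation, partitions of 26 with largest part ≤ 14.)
p(26, parts ≤ 14) = 2241

Use the recurrence p(n, m) = p(n, m−1) + p(n−m, m): either the largest part is < m (count p(n, m−1)) or the largest part is exactly m (remove one copy of m, count p(n−m, m)). With p(0, ·) = 1 this gives p(26, parts ≤ 14) = 2241. (By conjugating Young diagrams, this also counts partitions of 26 into at most 14 parts.)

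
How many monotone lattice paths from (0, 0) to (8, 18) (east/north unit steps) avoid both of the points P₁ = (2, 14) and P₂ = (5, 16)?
Number of paths = 1345585

Inclusion–exclusion. Total paths: C(26, 8) = 1562275. Through P₁: C(16, 2)·C(10, 6) = 25200. Through P₂: C(21, 5)·C(5, 3) = 203490. Since P₁ is strictly southwest of P₂, a monotone path through both must visit P₁ then P₂; paths through both = C(16, 2)·C(5, 3)·C(5, 3) = 12000. Avoid both = 1562275 − 25200 − 203490 + 12000 = 1345585.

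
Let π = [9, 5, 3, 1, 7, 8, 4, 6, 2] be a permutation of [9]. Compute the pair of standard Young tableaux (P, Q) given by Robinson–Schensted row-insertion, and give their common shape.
P = [1, 2, 6] / [3, 4, 8] / [5, 7] / [9];  Q = [1, 5, 6] / [2, 7, 8] / [3, 9] / [4];  common shape = (3, 3, 2, 1)

Row-insert the values π_1, π_2, … into P one at a time, bumping the leftmost entry strictly greater than the inserted value down to the next row. The recording tableau Q records, in position (i, j), the step at which that cell was added to P.
  Insert 9 (step 1): P = [9];  Q = [1]
  Insert 5 (step 2): P = [5] / [9];  Q = [1] / [2]
  Insert 3 (step 3): P = [3] / [5] / [9];  Q = [1] / [2] / [3]
  Insert 1 (step 4): P = [1] / [3] / [5] / [9];  Q = [1] / [2] / [3] / [4]
  Insert 7 (step 5): P = [1, 7] / [3] / [5] / [9];  Q = [1, 5] / [2] / [3] / [4]
  Insert 8 (step 6): P = [1, 7, 8] / [3] / [5] / [9];  Q = [1, 5, 6] / [2] / [3] / [4]
  Insert 4 (step 7): P = [1, 4, 8] / [3, 7] / [5] / [9];  Q = [1, 5, 6] / [2, 7] / [3] / [4]
  Insert 6 (step 8): P = [1, 4, 6] / [3, 7, 8] / [5] / [9];  Q = [1, 5, 6] / [2, 7, 8] / [3] / [4]
  Insert 2 (step 9): P = [1, 2, 6] / [3, 4, 8] / [5, 7] / [9];  Q = [1, 5, 6] / [2, 7, 8] / [3, 9] / [4]
Final shape: (3, 3, 2, 1).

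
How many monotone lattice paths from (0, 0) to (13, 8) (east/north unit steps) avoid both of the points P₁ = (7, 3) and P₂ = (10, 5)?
Number of paths = 111990

Inclusion–exclusion. Total paths: C(21, 13) = 203490. Through P₁: C(10, 7)·C(11, 6) = 55440. Through P₂: C(15, 10)·C(6, 3) = 60060. Since P₁ is strictly southwest of P₂, a monotone path through both must visit P₁ then P₂; paths through both = C(10, 7)·C(5, 3)·C(6, 3) = 24000. Avoid both = 203490 − 55440 − 60060 + 24000 = 111990.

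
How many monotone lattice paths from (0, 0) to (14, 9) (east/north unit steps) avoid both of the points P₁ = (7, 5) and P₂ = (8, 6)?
Number of paths = 436634

Inclusion–exclusion. Total paths: C(23, 14) = 817190. Through P₁: C(12, 7)·C(11, 7) = 261360. Through P₂: C(14, 8)·C(9, 6) = 252252. Since P₁ is strictly southwest of P₂, a monotone path through both must visit P₁ then P₂; paths through both = C(12, 7)·C(2, 1)·C(9, 6) = 133056. Avoid both = 817190 − 261360 − 252252 + 133056 = 436634.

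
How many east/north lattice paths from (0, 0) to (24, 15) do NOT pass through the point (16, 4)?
Number of paths = 24774645870

Total paths from (0, 0) to (24, 15): C(39, 24) = 25140840660. Paths through (16, 4): (paths (0, 0) → (16, 4)) × (paths (16, 4) → (24, 15)) = C(20, 16) · C(19, 8) = 4845 · 75582 = 366194790. Avoidance count = 25140840660 − 366194790 = 24774645870.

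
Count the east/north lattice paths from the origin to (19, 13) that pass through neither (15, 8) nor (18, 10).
Number of paths = 252714156

Inclusion–exclusion. Total paths: C(32, 19) = 347373600. Through P₁: C(23, 15)·C(9, 4) = 61779564. Through P₂: C(28, 18)·C(4, 1) = 52492440. Since P₁ is strictly southwest of P₂, a monotone path through both must visit P₁ then P₂; paths through both = C(23, 15)·C(5, 3)·C(4, 1) = 19612560. Avoid both = 347373600 − 61779564 − 52492440 + 19612560 = 252714156.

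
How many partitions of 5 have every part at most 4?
p(5, parts ≤ 4) = 6

Partitions of 5 with all parts ≤ 4: 4+1, 3+2, 3+1+1, 2+2+1, 2+1+1+1, 1+1+1+1+1. Count = 6.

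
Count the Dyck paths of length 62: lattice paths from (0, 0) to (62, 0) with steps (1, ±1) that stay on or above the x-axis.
C_31 = 14544636039226909

These Dyck paths are counted by the Catalan number C_n = (1/(n + 1)) · C(2n, n). For n = 31: C_31 = (1/32) · C(62, 31) = 465428353255261088/32 = 14544636039226909.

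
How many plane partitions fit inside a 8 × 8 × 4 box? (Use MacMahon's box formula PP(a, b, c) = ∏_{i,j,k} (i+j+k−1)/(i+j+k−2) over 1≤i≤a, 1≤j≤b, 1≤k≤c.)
PP(8, 8, 4) = 15484613937936

Evaluate the triple product over i = 1..8, j = 1..8, k = 1..4. The factors are (2/1) · (3/2) · (4/3) · (5/4) · (3/2) · (4/3) · (5/4) · (6/5) · … (256 factors total). The numerators and denominators telescope so the product is an integer; carrying out the multiplication exactly gives PP(8, 8, 4) = 15484613937936.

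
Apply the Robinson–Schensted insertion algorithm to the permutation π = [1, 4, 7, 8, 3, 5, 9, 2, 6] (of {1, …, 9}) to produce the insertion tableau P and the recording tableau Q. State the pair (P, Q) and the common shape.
P = [1, 2, 5, 6, 9] / [3, 7, 8] / [4];  Q = [1, 2, 3, 4, 7] / [5, 6, 9] / [8];  common shape = (5, 3, 1)

Row-insert the values π_1, π_2, … into P one at a time, bumping the leftmost entry strictly greater than the inserted value down to the next row. The recording tableau Q records, in position (i, j), the step at which that cell was added to P.
  Insert 1 (step 1): P = [1];  Q = [1]
  Insert 4 (step 2): P = [1, 4];  Q = [1, 2]
  Insert 7 (step 3): P = [1, 4, 7];  Q = [1, 2, 3]
  Insert 8 (step 4): P = [1, 4, 7, 8];  Q = [1, 2, 3, 4]
  Insert 3 (step 5): P = [1, 3, 7, 8] / [4];  Q = [1, 2, 3, 4] / [5]
  Insert 5 (step 6): P = [1, 3, 5, 8] / [4, 7];  Q = [1, 2, 3, 4] / [5, 6]
  Insert 9 (step 7): P = [1, 3, 5, 8, 9] / [4, 7];  Q = [1, 2, 3, 4, 7] / [5, 6]
  Insert 2 (step 8): P = [1, 2, 5, 8, 9] / [3, 7] / [4];  Q = [1, 2, 3, 4, 7] / [5, 6] / [8]
  Insert 6 (step 9): P = [1, 2, 5, 6, 9] / [3, 7, 8] / [4];  Q = [1, 2, 3, 4, 7] / [5, 6, 9] / [8]
Final shape: (5, 3, 1).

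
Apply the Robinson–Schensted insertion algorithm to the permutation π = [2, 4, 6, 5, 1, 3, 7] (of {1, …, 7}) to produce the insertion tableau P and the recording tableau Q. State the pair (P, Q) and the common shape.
P = [1, 3, 5, 7] / [2, 4] / [6];  Q = [1, 2, 3, 7] / [4, 6] / [5];  common shape = (4, 2, 1)

Row-insert the values π_1, π_2, … into P one at a time, bumping the leftmost entry strictly greater than the inserted value down to the next row. The recording tableau Q records, in position (i, j), the step at which that cell was added to P.
  Insert 2 (step 1): P = [2];  Q = [1]
  Insert 4 (step 2): P = [2, 4];  Q = [1, 2]
  Insert 6 (step 3): P = [2, 4, 6];  Q = [1, 2, 3]
  Insert 5 (step 4): P = [2, 4, 5] / [6];  Q = [1, 2, 3] / [4]
  Insert 1 (step 5): P = [1, 4, 5] / [2] / [6];  Q = [1, 2, 3] / [4] / [5]
  Insert 3 (step 6): P = [1, 3, 5] / [2, 4] / [6];  Q = [1, 2, 3] / [4, 6] / [5]
  Insert 7 (step 7): P = [1, 3, 5, 7] / [2, 4] / [6];  Q = [1, 2, 3, 7] / [4, 6] / [5]
Final shape: (4, 2, 1).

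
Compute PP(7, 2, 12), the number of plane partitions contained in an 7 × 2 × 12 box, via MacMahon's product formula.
PP(7, 2, 12) = 488259720

Evaluate the triple product over i = 1..7, j = 1..2, k = 1..12. The factors are (2/1) · (3/2) · (4/3) · (5/4) · (6/5) · (7/6) · (8/7) · (9/8) · … (168 factors total). The numerators and denominators telescope so the product is an integer; carrying out the multiplication exactly gives PP(7, 2, 12) = 488259720.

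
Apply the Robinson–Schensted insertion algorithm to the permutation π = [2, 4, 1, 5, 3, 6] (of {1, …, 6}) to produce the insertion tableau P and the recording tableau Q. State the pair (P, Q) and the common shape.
P = [1, 3, 5, 6] / [2, 4];  Q = [1, 2, 4, 6] / [3, 5];  common shape = (4, 2)

Row-insert the values π_1, π_2, … into P one at a time, bumping the leftmost entry strictly greater than the inserted value down to the next row. The recording tableau Q records, in position (i, j), the step at which that cell was added to P.
  Insert 2 (step 1): P = [2];  Q = [1]
  Insert 4 (step 2): P = [2, 4];  Q = [1, 2]
  Insert 1 (step 3): P = [1, 4] / [2];  Q = [1, 2] / [3]
  Insert 5 (step 4): P = [1, 4, 5] / [2];  Q = [1, 2, 4] / [3]
  Insert 3 (step 5): P = [1, 3, 5] / [2, 4];  Q = [1, 2, 4] / [3, 5]
  Insert 6 (step 6): P = [1, 3, 5, 6] / [2, 4];  Q = [1, 2, 4, 6] / [3, 5]
Final shape: (4, 2).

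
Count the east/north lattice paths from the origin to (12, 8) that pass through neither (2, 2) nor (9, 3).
Number of paths = 68290

Inclusion–exclusion. Total paths: C(20, 12) = 125970. Through P₁: C(4, 2)·C(16, 10) = 48048. Through P₂: C(12, 9)·C(8, 3) = 12320. Since P₁ is strictly southwest of P₂, a monotone path through both must visit P₁ then P₂; paths through both = C(4, 2)·C(8, 7)·C(8, 3) = 2688. Avoid both = 125970 − 48048 − 12320 + 2688 = 68290.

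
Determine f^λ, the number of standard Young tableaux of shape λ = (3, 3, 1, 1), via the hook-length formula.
# SYT of shape (3, 3, 1, 1) = 56

Hook-length formula: f^λ = n! / Π hook(c), product over all cells c of the Young diagram. For λ = (3, 3, 1, 1), n = 8 boxes. Hook lengths by row (left-to-right, top-to-bottom): [6, 3, 2]; [5, 2, 1]; [2]; [1]. Product of hooks = 720. So f^λ = 8! / 720 = 40320 / 720 = 56.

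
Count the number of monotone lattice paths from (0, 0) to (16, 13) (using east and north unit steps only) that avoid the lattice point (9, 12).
Number of paths = 65512475

Total paths from (0, 0) to (16, 13): C(29, 16) = 67863915. Paths through (9, 12): (paths (0, 0) → (9, 12)) × (paths (9, 12) → (16, 13)) = C(21, 9) · C(8, 7) = 293930 · 8 = 2351440. Avoidance count = 67863915 − 2351440 = 65512475.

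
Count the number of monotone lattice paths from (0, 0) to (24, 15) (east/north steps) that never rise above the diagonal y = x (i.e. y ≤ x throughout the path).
Number of paths = 10056336264

By the reflection principle (André's argument), the number of monotone paths to (24, 15) with n ≤ m that never go above y = x is C(39, 24) − C(39, 25) = 25140840660 − 15084504396 = 10056336264.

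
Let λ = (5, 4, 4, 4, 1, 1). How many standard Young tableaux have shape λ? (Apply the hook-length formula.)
# SYT of shape (5, 4, 4, 4, 1, 1) = 9976824

Hook-length formula: f^λ = n! / Π hook(c), product over all cells c of the Young diagram. For λ = (5, 4, 4, 4, 1, 1), n = 19 boxes. Hook lengths by row (left-to-right, top-to-bottom): [10, 7, 6, 5, 1]; [8, 5, 4, 3]; [7, 4, 3, 2]; [6, 3, 2, 1]; [2]; [1]. Product of hooks = 12192768000. So f^λ = 19! / 12192768000 = 121645100408832000 / 12192768000 = 9976824.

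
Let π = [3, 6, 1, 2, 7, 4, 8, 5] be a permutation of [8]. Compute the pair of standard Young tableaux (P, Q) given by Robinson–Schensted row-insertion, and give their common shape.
P = [1, 2, 4, 5] / [3, 6, 7, 8];  Q = [1, 2, 5, 7] / [3, 4, 6, 8];  common shape = (4, 4)

Row-insert the values π_1, π_2, … into P one at a time, bumping the leftmost entry strictly greater than the inserted value down to the next row. The recording tableau Q records, in position (i, j), the step at which that cell was added to P.
  Insert 3 (step 1): P = [3];  Q = [1]
  Insert 6 (step 2): P = [3, 6];  Q = [1, 2]
  Insert 1 (step 3): P = [1, 6] / [3];  Q = [1, 2] / [3]
  Insert 2 (step 4): P = [1, 2] / [3, 6];  Q = [1, 2] / [3, 4]
  Insert 7 (step 5): P = [1, 2, 7] / [3, 6];  Q = [1, 2, 5] / [3, 4]
  Insert 4 (step 6): P = [1, 2, 4] / [3, 6, 7];  Q = [1, 2, 5] / [3, 4, 6]
  Insert 8 (step 7): P = [1, 2, 4, 8] / [3, 6, 7];  Q = [1, 2, 5, 7] / [3, 4, 6]
  Insert 5 (step 8): P = [1, 2, 4, 5] / [3, 6, 7, 8];  Q = [1, 2, 5, 7] / [3, 4, 6, 8]
Final shape: (4, 4).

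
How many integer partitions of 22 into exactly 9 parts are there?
p(22, 9 parts) = 94

Partitions of n into exactly k parts are in bijection with partitions of n − k into at most k parts (subtract 1 from each part). So p(22, exactly 9) = p(13, parts ≤ 9). Computing via the recurrence p(m, j) = p(m, j−1) + p(m−j, j) gives 94.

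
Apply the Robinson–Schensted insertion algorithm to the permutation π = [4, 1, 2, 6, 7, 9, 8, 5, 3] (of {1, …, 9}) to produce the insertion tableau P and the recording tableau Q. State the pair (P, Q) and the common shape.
P = [1, 2, 3, 7, 8] / [4, 5] / [6] / [9];  Q = [1, 3, 4, 5, 6] / [2, 7] / [8] / [9];  common shape = (5, 2, 1, 1)

Row-insert the values π_1, π_2, … into P one at a time, bumping the leftmost entry strictly greater than the inserted value down to the next row. The recording tableau Q records, in position (i, j), the step at which that cell was added to P.
  Insert 4 (step 1): P = [4];  Q = [1]
  Insert 1 (step 2): P = [1] / [4];  Q = [1] / [2]
  Insert 2 (step 3): P = [1, 2] / [4];  Q = [1, 3] / [2]
  Insert 6 (step 4): P = [1, 2, 6] / [4];  Q = [1, 3, 4] / [2]
  Insert 7 (step 5): P = [1, 2, 6, 7] / [4];  Q = [1, 3, 4, 5] / [2]
  Insert 9 (step 6): P = [1, 2, 6, 7, 9] / [4];  Q = [1, 3, 4, 5, 6] / [2]
  Insert 8 (step 7): P = [1, 2, 6, 7, 8] / [4, 9];  Q = [1, 3, 4, 5, 6] / [2, 7]
  Insert 5 (step 8): P = [1, 2, 5, 7, 8] / [4, 6] / [9];  Q = [1, 3, 4, 5, 6] / [2, 7] / [8]
  Insert 3 (step 9): P = [1, 2, 3, 7, 8] / [4, 5] / [6] / [9];  Q = [1, 3, 4, 5, 6] / [2, 7] / [8] / [9]
Final shape: (5, 2, 1, 1).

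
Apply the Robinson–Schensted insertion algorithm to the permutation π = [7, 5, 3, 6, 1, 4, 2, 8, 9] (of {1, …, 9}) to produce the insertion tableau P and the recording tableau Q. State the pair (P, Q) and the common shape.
P = [1, 2, 8, 9] / [3, 4] / [5, 6] / [7];  Q = [1, 4, 8, 9] / [2, 6] / [3, 7] / [5];  common shape = (4, 2, 2, 1)

Row-insert the values π_1, π_2, … into P one at a time, bumping the leftmost entry strictly greater than the inserted value down to the next row. The recording tableau Q records, in position (i, j), the step at which that cell was added to P.
  Insert 7 (step 1): P = [7];  Q = [1]
  Insert 5 (step 2): P = [5] / [7];  Q = [1] / [2]
  Insert 3 (step 3): P = [3] / [5] / [7];  Q = [1] / [2] / [3]
  Insert 6 (step 4): P = [3, 6] / [5] / [7];  Q = [1, 4] / [2] / [3]
  Insert 1 (step 5): P = [1, 6] / [3] / [5] / [7];  Q = [1, 4] / [2] / [3] / [5]
  Insert 4 (step 6): P = [1, 4] / [3, 6] / [5] / [7];  Q = [1, 4] / [2, 6] / [3] / [5]
  Insert 2 (step 7): P = [1, 2] / [3, 4] / [5, 6] / [7];  Q = [1, 4] / [2, 6] / [3, 7] / [5]
  Insert 8 (step 8): P = [1, 2, 8] / [3, 4] / [5, 6] / [7];  Q = [1, 4, 8] / [2, 6] / [3, 7] / [5]
  Insert 9 (step 9): P = [1, 2, 8, 9] / [3, 4] / [5, 6] / [7];  Q = [1, 4, 8, 9] / [2, 6] / [3, 7] / [5]
Final shape: (4, 2, 2, 1).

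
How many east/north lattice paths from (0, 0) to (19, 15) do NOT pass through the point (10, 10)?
Number of paths = 1486086008

Total paths from (0, 0) to (19, 15): C(34, 19) = 1855967520. Paths through (10, 10): (paths (0, 0) → (10, 10)) × (paths (10, 10) → (19, 15)) = C(20, 10) · C(14, 9) = 184756 · 2002 = 369881512. Avoidance count = 1855967520 − 369881512 = 1486086008.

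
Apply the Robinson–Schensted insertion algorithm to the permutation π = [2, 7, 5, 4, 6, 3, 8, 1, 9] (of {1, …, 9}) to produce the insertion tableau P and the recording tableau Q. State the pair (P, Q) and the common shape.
P = [1, 3, 6, 8, 9] / [2] / [4] / [5] / [7];  Q = [1, 2, 5, 7, 9] / [3] / [4] / [6] / [8];  common shape = (5, 1, 1, 1, 1)

Row-insert the values π_1, π_2, … into P one at a time, bumping the leftmost entry strictly greater than the inserted value down to the next row. The recording tableau Q records, in position (i, j), the step at which that cell was added to P.
  Insert 2 (step 1): P = [2];  Q = [1]
  Insert 7 (step 2): P = [2, 7];  Q = [1, 2]
  Insert 5 (step 3): P = [2, 5] / [7];  Q = [1, 2] / [3]
  Insert 4 (step 4): P = [2, 4] / [5] / [7];  Q = [1, 2] / [3] / [4]
  Insert 6 (step 5): P = [2, 4, 6] / [5] / [7];  Q = [1, 2, 5] / [3] / [4]
  Insert 3 (step 6): P = [2, 3, 6] / [4] / [5] / [7];  Q = [1, 2, 5] / [3] / [4] / [6]
  Insert 8 (step 7): P = [2, 3, 6, 8] / [4] / [5] / [7];  Q = [1, 2, 5, 7] / [3] / [4] / [6]
  Insert 1 (step 8): P = [1, 3, 6, 8] / [2] / [4] / [5] / [7];  Q = [1, 2, 5, 7] / [3] / [4] / [6] / [8]
  Insert 9 (step 9): P = [1, 3, 6, 8, 9] / [2] / [4] / [5] / [7];  Q = [1, 2, 5, 7, 9] / [3] / [4] / [6] / [8]
Final shape: (5, 1, 1, 1, 1).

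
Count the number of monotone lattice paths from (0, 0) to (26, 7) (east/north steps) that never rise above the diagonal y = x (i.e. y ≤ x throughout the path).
Number of paths = 3164480

By the reflection principle (André's argument), the number of monotone paths to (26, 7) with n ≤ m that never go above y = x is C(33, 26) − C(33, 27) = 4272048 − 1107568 = 3164480.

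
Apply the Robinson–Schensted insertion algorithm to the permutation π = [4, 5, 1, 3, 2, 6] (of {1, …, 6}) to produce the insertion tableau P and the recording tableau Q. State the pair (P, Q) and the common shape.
P = [1, 2, 6] / [3, 5] / [4];  Q = [1, 2, 6] / [3, 4] / [5];  common shape = (3, 2, 1)

Row-insert the values π_1, π_2, … into P one at a time, bumping the leftmost entry strictly greater than the inserted value down to the next row. The recording tableau Q records, in position (i, j), the step at which that cell was added to P.
  Insert 4 (step 1): P = [4];  Q = [1]
  Insert 5 (step 2): P = [4, 5];  Q = [1, 2]
  Insert 1 (step 3): P = [1, 5] / [4];  Q = [1, 2] / [3]
  Insert 3 (step 4): P = [1, 3] / [4, 5];  Q = [1, 2] / [3, 4]
  Insert 2 (step 5): P = [1, 2] / [3, 5] / [4];  Q = [1, 2] / [3, 4] / [5]
  Insert 6 (step 6): P = [1, 2, 6] / [3, 5] / [4];  Q = [1, 2, 6] / [3, 4] / [5]
Final shape: (3, 2, 1).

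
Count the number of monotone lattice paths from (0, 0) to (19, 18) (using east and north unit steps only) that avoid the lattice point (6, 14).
Number of paths = 17580383100

Total paths from (0, 0) to (19, 18): C(37, 19) = 17672631900. Paths through (6, 14): (paths (0, 0) → (6, 14)) × (paths (6, 14) → (19, 18)) = C(20, 6) · C(17, 13) = 38760 · 2380 = 92248800. Avoidance count = 17672631900 − 92248800 = 17580383100.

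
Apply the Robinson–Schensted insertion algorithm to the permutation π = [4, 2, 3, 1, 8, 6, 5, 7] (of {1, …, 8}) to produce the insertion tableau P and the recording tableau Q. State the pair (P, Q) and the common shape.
P = [1, 3, 5, 7] / [2, 6] / [4, 8];  Q = [1, 3, 5, 8] / [2, 6] / [4, 7];  common shape = (4, 2, 2)

Row-insert the values π_1, π_2, … into P one at a time, bumping the leftmost entry strictly greater than the inserted value down to the next row. The recording tableau Q records, in position (i, j), the step at which that cell was added to P.
  Insert 4 (step 1): P = [4];  Q = [1]
  Insert 2 (step 2): P = [2] / [4];  Q = [1] / [2]
  Insert 3 (step 3): P = [2, 3] / [4];  Q = [1, 3] / [2]
  Insert 1 (step 4): P = [1, 3] / [2] / [4];  Q = [1, 3] / [2] / [4]
  Insert 8 (step 5): P = [1, 3, 8] / [2] / [4];  Q = [1, 3, 5] / [2] / [4]
  Insert 6 (step 6): P = [1, 3, 6] / [2, 8] / [4];  Q = [1, 3, 5] / [2, 6] / [4]
  Insert 5 (step 7): P = [1, 3, 5] / [2, 6] / [4, 8];  Q = [1, 3, 5] / [2, 6] / [4, 7]
  Insert 7 (step 8): P = [1, 3, 5, 7] / [2, 6] / [4, 8];  Q = [1, 3, 5, 8] / [2, 6] / [4, 7]
Final shape: (4, 2, 2).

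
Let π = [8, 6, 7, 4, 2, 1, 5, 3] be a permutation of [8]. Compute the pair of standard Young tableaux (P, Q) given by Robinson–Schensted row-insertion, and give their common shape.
P = [1, 3] / [2, 5] / [4, 7] / [6] / [8];  Q = [1, 3] / [2, 7] / [4, 8] / [5] / [6];  common shape = (2, 2, 2, 1, 1)

Row-insert the values π_1, π_2, … into P one at a time, bumping the leftmost entry strictly greater than the inserted value down to the next row. The recording tableau Q records, in position (i, j), the step at which that cell was added to P.
  Insert 8 (step 1): P = [8];  Q = [1]
  Insert 6 (step 2): P = [6] / [8];  Q = [1] / [2]
  Insert 7 (step 3): P = [6, 7] / [8];  Q = [1, 3] / [2]
  Insert 4 (step 4): P = [4, 7] / [6] / [8];  Q = [1, 3] / [2] / [4]
  Insert 2 (step 5): P = [2, 7] / [4] / [6] / [8];  Q = [1, 3] / [2] / [4] / [5]
  Insert 1 (step 6): P = [1, 7] / [2] / [4] / [6] / [8];  Q = [1, 3] / [2] / [4] / [5] / [6]
  Insert 5 (step 7): P = [1, 5] / [2, 7] / [4] / [6] / [8];  Q = [1, 3] / [2, 7] / [4] / [5] / [6]
  Insert 3 (step 8): P = [1, 3] / [2, 5] / [4, 7] / [6] / [8];  Q = [1, 3] / [2, 7] / [4, 8] / [5] / [6]
Final shape: (2, 2, 2, 1, 1).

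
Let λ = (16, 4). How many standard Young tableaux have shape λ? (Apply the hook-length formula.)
# SYT of shape (16, 4) = 3705

Hook-length formula: f^λ = n! / Π hook(c), product over all cells c of the Young diagram. For λ = (16, 4), n = 20 boxes. Hook lengths by row (left-to-right, top-to-bottom): [17, 16, 15, 14, 12, 11, 10, 9, 8, 7, 6, 5, 4, 3, 2, 1]; [4, 3, 2, 1]. Product of hooks = 656653713408000. So f^λ = 20! / 656653713408000 = 2432902008176640000 / 656653713408000 = 3705.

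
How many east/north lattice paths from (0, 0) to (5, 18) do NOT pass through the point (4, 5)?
Number of paths = 31885

Total paths from (0, 0) to (5, 18): C(23, 5) = 33649. Paths through (4, 5): (paths (0, 0) → (4, 5)) × (paths (4, 5) → (5, 18)) = C(9, 4) · C(14, 1) = 126 · 14 = 1764. Avoidance count = 33649 − 1764 = 31885.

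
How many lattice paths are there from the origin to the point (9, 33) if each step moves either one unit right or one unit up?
Number of paths = 445891810

A monotone lattice path from (0, 0) to (9, 33) consists of 9 east steps and 33 north steps in some order, so it is determined by which 9 of the 42 steps are east. The count is C(42, 9) = 445891810.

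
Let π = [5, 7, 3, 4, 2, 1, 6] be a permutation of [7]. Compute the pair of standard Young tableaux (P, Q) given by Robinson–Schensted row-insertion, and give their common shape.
P = [1, 4, 6] / [2, 7] / [3] / [5];  Q = [1, 2, 7] / [3, 4] / [5] / [6];  common shape = (3, 2, 1, 1)

Row-insert the values π_1, π_2, … into P one at a time, bumping the leftmost entry strictly greater than the inserted value down to the next row. The recording tableau Q records, in position (i, j), the step at which that cell was added to P.
  Insert 5 (step 1): P = [5];  Q = [1]
  Insert 7 (step 2): P = [5, 7];  Q = [1, 2]
  Insert 3 (step 3): P = [3, 7] / [5];  Q = [1, 2] / [3]
  Insert 4 (step 4): P = [3, 4] / [5, 7];  Q = [1, 2] / [3, 4]
  Insert 2 (step 5): P = [2, 4] / [3, 7] / [5];  Q = [1, 2] / [3, 4] / [5]
  Insert 1 (step 6): P = [1, 4] / [2, 7] / [3] / [5];  Q = [1, 2] / [3, 4] / [5] / [6]
  Insert 6 (step 7): P = [1, 4, 6] / [2, 7] / [3] / [5];  Q = [1, 2, 7] / [3, 4] / [5] / [6]
Final shape: (3, 2, 1, 1).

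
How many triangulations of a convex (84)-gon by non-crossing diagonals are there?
C_82 = 17526585015616776834735140517915655636396234280

These polygon triangulations are counted by the Catalan number C_n = (1/(n + 1)) · C(2n, n). For n = 82: C_82 = (1/83) · C(164, 82) = 1454706556296192477283016662986999417820887445240/83 = 17526585015616776834735140517915655636396234280.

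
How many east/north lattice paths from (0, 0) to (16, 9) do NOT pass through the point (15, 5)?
Number of paths = 1965455

Total paths from (0, 0) to (16, 9): C(25, 16) = 2042975. Paths through (15, 5): (paths (0, 0) → (15, 5)) × (paths (15, 5) → (16, 9)) = C(20, 15) · C(5, 1) = 15504 · 5 = 77520. Avoidance count = 2042975 − 77520 = 1965455.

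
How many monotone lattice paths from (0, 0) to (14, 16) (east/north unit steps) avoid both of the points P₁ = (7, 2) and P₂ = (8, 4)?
Number of paths = 134052327

Inclusion–exclusion. Total paths: C(30, 14) = 145422675. Through P₁: C(9, 7)·C(21, 7) = 4186080. Through P₂: C(12, 8)·C(18, 6) = 9189180. Since P₁ is strictly southwest of P₂, a monotone path through both must visit P₁ then P₂; paths through both = C(9, 7)·C(3, 1)·C(18, 6) = 2004912. Avoid both = 145422675 − 4186080 − 9189180 + 2004912 = 134052327.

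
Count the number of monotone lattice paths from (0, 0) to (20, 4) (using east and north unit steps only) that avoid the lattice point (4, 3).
Number of paths = 10031

Total paths from (0, 0) to (20, 4): C(24, 20) = 10626. Paths through (4, 3): (paths (0, 0) → (4, 3)) × (paths (4, 3) → (20, 4)) = C(7, 4) · C(17, 16) = 35 · 17 = 595. Avoidance count = 10626 − 595 = 10031.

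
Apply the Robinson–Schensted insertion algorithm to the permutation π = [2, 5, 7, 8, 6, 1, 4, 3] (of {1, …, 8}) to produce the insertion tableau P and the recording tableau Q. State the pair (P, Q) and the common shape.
P = [1, 3, 6, 8] / [2, 4] / [5] / [7];  Q = [1, 2, 3, 4] / [5, 7] / [6] / [8];  common shape = (4, 2, 1, 1)

Row-insert the values π_1, π_2, … into P one at a time, bumping the leftmost entry strictly greater than the inserted value down to the next row. The recording tableau Q records, in position (i, j), the step at which that cell was added to P.
  Insert 2 (step 1): P = [2];  Q = [1]
  Insert 5 (step 2): P = [2, 5];  Q = [1, 2]
  Insert 7 (step 3): P = [2, 5, 7];  Q = [1, 2, 3]
  Insert 8 (step 4): P = [2, 5, 7, 8];  Q = [1, 2, 3, 4]
  Insert 6 (step 5): P = [2, 5, 6, 8] / [7];  Q = [1, 2, 3, 4] / [5]
  Insert 1 (step 6): P = [1, 5, 6, 8] / [2] / [7];  Q = [1, 2, 3, 4] / [5] / [6]
  Insert 4 (step 7): P = [1, 4, 6, 8] / [2, 5] / [7];  Q = [1, 2, 3, 4] / [5, 7] / [6]
  Insert 3 (step 8): P = [1, 3, 6, 8] / [2, 4] / [5] / [7];  Q = [1, 2, 3, 4] / [5, 7] / [6] / [8]
Final shape: (4, 2, 1, 1).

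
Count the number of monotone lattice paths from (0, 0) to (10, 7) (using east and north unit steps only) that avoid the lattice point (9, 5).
Number of paths = 13442

Total paths from (0, 0) to (10, 7): C(17, 10) = 19448. Paths through (9, 5): (paths (0, 0) → (9, 5)) × (paths (9, 5) → (10, 7)) = C(14, 9) · C(3, 1) = 2002 · 3 = 6006. Avoidance count = 19448 − 6006 = 13442.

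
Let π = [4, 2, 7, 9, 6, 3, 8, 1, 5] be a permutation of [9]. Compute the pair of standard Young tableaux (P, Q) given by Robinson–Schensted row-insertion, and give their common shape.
P = [1, 3, 5] / [2, 6, 8] / [4, 9] / [7];  Q = [1, 3, 4] / [2, 5, 7] / [6, 9] / [8];  common shape = (3, 3, 2, 1)

Row-insert the values π_1, π_2, … into P one at a time, bumping the leftmost entry strictly greater than the inserted value down to the next row. The recording tableau Q records, in position (i, j), the step at which that cell was added to P.
  Insert 4 (step 1): P = [4];  Q = [1]
  Insert 2 (step 2): P = [2] / [4];  Q = [1] / [2]
  Insert 7 (step 3): P = [2, 7] / [4];  Q = [1, 3] / [2]
  Insert 9 (step 4): P = [2, 7, 9] / [4];  Q = [1, 3, 4] / [2]
  Insert 6 (step 5): P = [2, 6, 9] / [4, 7];  Q = [1, 3, 4] / [2, 5]
  Insert 3 (step 6): P = [2, 3, 9] / [4, 6] / [7];  Q = [1, 3, 4] / [2, 5] / [6]
  Insert 8 (step 7): P = [2, 3, 8] / [4, 6, 9] / [7];  Q = [1, 3, 4] / [2, 5, 7] / [6]
  Insert 1 (step 8): P = [1, 3, 8] / [2, 6, 9] / [4] / [7];  Q = [1, 3, 4] / [2, 5, 7] / [6] / [8]
  Insert 5 (step 9): P = [1, 3, 5] / [2, 6, 8] / [4, 9] / [7];  Q = [1, 3, 4] / [2, 5, 7] / [6, 9] / [8]
Final shape: (3, 3, 2, 1).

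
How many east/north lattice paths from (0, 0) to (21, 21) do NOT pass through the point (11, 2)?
Number of paths = 536695533660

Total paths from (0, 0) to (21, 21): C(42, 21) = 538257874440. Paths through (11, 2): (paths (0, 0) → (11, 2)) × (paths (11, 2) → (21, 21)) = C(13, 11) · C(29, 10) = 78 · 20030010 = 1562340780. Avoidance count = 538257874440 − 1562340780 = 536695533660.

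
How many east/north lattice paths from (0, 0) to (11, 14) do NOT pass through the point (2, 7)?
Number of paths = 4045560

Total paths from (0, 0) to (11, 14): C(25, 11) = 4457400. Paths through (2, 7): (paths (0, 0) → (2, 7)) × (paths (2, 7) → (11, 14)) = C(9, 2) · C(16, 9) = 36 · 11440 = 411840. Avoidance count = 4457400 − 411840 = 4045560.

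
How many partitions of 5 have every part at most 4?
p(5, parts ≤ 4) = 6

Partitions of 5 with all parts ≤ 4: 4+1, 3+2, 3+1+1, 2+2+1, 2+1+1+1, 1+1+1+1+1. Count = 6.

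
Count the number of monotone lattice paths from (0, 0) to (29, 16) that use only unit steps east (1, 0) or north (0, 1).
Number of paths = 646626422970

A monotone lattice path from (0, 0) to (29, 16) consists of 29 east steps and 16 north steps in some order, so it is determined by which 29 of the 45 steps are east. The count is C(45, 29) = 646626422970.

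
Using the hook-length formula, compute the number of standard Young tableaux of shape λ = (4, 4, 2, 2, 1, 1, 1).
# SYT of shape (4, 4, 2, 2, 1, 1, 1) = 112112

Hook-length formula: f^λ = n! / Π hook(c), product over all cells c of the Young diagram. For λ = (4, 4, 2, 2, 1, 1, 1), n = 15 boxes. Hook lengths by row (left-to-right, top-to-bottom): [10, 6, 3, 2]; [9, 5, 2, 1]; [6, 2]; [5, 1]; [3]; [2]; [1]. Product of hooks = 11664000. So f^λ = 15! / 11664000 = 1307674368000 / 11664000 = 112112.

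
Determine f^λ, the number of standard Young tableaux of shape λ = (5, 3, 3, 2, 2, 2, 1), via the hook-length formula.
# SYT of shape (5, 3, 3, 2, 2, 2, 1) = 5346432

Hook-length formula: f^λ = n! / Π hook(c), product over all cells c of the Young diagram. For λ = (5, 3, 3, 2, 2, 2, 1), n = 18 boxes. Hook lengths by row (left-to-right, top-to-bottom): [11, 9, 5, 2, 1]; [8, 6, 2]; [7, 5, 1]; [5, 3]; [4, 2]; [3, 1]; [1]. Product of hooks = 1197504000. So f^λ = 18! / 1197504000 = 6402373705728000 / 1197504000 = 5346432.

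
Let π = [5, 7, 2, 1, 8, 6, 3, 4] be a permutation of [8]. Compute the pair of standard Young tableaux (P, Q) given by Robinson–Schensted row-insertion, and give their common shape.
P = [1, 3, 4] / [2, 6, 8] / [5, 7];  Q = [1, 2, 5] / [3, 6, 8] / [4, 7];  common shape = (3, 3, 2)

Row-insert the values π_1, π_2, … into P one at a time, bumping the leftmost entry strictly greater than the inserted value down to the next row. The recording tableau Q records, in position (i, j), the step at which that cell was added to P.
  Insert 5 (step 1): P = [5];  Q = [1]
  Insert 7 (step 2): P = [5, 7];  Q = [1, 2]
  Insert 2 (step 3): P = [2, 7] / [5];  Q = [1, 2] / [3]
  Insert 1 (step 4): P = [1, 7] / [2] / [5];  Q = [1, 2] / [3] / [4]
  Insert 8 (step 5): P = [1, 7, 8] / [2] / [5];  Q = [1, 2, 5] / [3] / [4]
  Insert 6 (step 6): P = [1, 6, 8] / [2, 7] / [5];  Q = [1, 2, 5] / [3, 6] / [4]
  Insert 3 (step 7): P = [1, 3, 8] / [2, 6] / [5, 7];  Q = [1, 2, 5] / [3, 6] / [4, 7]
  Insert 4 (step 8): P = [1, 3, 4] / [2, 6, 8] / [5, 7];  Q = [1, 2, 5] / [3, 6, 8] / [4, 7]
Final shape: (3, 3, 2).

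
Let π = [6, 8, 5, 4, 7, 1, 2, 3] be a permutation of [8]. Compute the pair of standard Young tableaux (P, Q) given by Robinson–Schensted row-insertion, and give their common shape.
P = [1, 2, 3] / [4, 7] / [5, 8] / [6];  Q = [1, 2, 8] / [3, 5] / [4, 7] / [6];  common shape = (3, 2, 2, 1)

Row-insert the values π_1, π_2, … into P one at a time, bumping the leftmost entry strictly greater than the inserted value down to the next row. The recording tableau Q records, in position (i, j), the step at which that cell was added to P.
  Insert 6 (step 1): P = [6];  Q = [1]
  Insert 8 (step 2): P = [6, 8];  Q = [1, 2]
  Insert 5 (step 3): P = [5, 8] / [6];  Q = [1, 2] / [3]
  Insert 4 (step 4): P = [4, 8] / [5] / [6];  Q = [1, 2] / [3] / [4]
  Insert 7 (step 5): P = [4, 7] / [5, 8] / [6];  Q = [1, 2] / [3, 5] / [4]
  Insert 1 (step 6): P = [1, 7] / [4, 8] / [5] / [6];  Q = [1, 2] / [3, 5] / [4] / [6]
  Insert 2 (step 7): P = [1, 2] / [4, 7] / [5, 8] / [6];  Q = [1, 2] / [3, 5] / [4, 7] / [6]
  Insert 3 (step 8): P = [1, 2, 3] / [4, 7] / [5, 8] / [6];  Q = [1, 2, 8] / [3, 5] / [4, 7] / [6]
Final shape: (3, 2, 2, 1).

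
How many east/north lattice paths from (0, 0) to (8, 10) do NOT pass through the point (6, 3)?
Number of paths = 40734

Total paths from (0, 0) to (8, 10): C(18, 8) = 43758. Paths through (6, 3): (paths (0, 0) → (6, 3)) × (paths (6, 3) → (8, 10)) = C(9, 6) · C(9, 2) = 84 · 36 = 3024. Avoidance count = 43758 − 3024 = 40734.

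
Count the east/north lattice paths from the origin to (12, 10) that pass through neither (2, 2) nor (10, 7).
Number of paths = 266838

Inclusion–exclusion. Total paths: C(22, 12) = 646646. Through P₁: C(4, 2)·C(18, 10) = 262548. Through P₂: C(17, 10)·C(5, 2) = 194480. Since P₁ is strictly southwest of P₂, a monotone path through both must visit P₁ then P₂; paths through both = C(4, 2)·C(13, 8)·C(5, 2) = 77220. Avoid both = 646646 − 262548 − 194480 + 77220 = 266838.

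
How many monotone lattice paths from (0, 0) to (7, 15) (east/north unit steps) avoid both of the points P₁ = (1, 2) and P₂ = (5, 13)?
Number of paths = 62310

Inclusion–exclusion. Total paths: C(22, 7) = 170544. Through P₁: C(3, 1)·C(19, 6) = 81396. Through P₂: C(18, 5)·C(4, 2) = 51408. Since P₁ is strictly southwest of P₂, a monotone path through both must visit P₁ then P₂; paths through both = C(3, 1)·C(15, 4)·C(4, 2) = 24570. Avoid both = 170544 − 81396 − 51408 + 24570 = 62310.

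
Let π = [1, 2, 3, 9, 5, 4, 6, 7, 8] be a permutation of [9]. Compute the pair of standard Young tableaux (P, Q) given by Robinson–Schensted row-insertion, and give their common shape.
P = [1, 2, 3, 4, 6, 7, 8] / [5] / [9];  Q = [1, 2, 3, 4, 7, 8, 9] / [5] / [6];  common shape = (7, 1, 1)

Row-insert the values π_1, π_2, … into P one at a time, bumping the leftmost entry strictly greater than the inserted value down to the next row. The recording tableau Q records, in position (i, j), the step at which that cell was added to P.
  Insert 1 (step 1): P = [1];  Q = [1]
  Insert 2 (step 2): P = [1, 2];  Q = [1, 2]
  Insert 3 (step 3): P = [1, 2, 3];  Q = [1, 2, 3]
  Insert 9 (step 4): P = [1, 2, 3, 9];  Q = [1, 2, 3, 4]
  Insert 5 (step 5): P = [1, 2, 3, 5] / [9];  Q = [1, 2, 3, 4] / [5]
  Insert 4 (step 6): P = [1, 2, 3, 4] / [5] / [9];  Q = [1, 2, 3, 4] / [5] / [6]
  Insert 6 (step 7): P = [1, 2, 3, 4, 6] / [5] / [9];  Q = [1, 2, 3, 4, 7] / [5] / [6]
  Insert 7 (step 8): P = [1, 2, 3, 4, 6, 7] / [5] / [9];  Q = [1, 2, 3, 4, 7, 8] / [5] / [6]
  Insert 8 (step 9): P = [1, 2, 3, 4, 6, 7, 8] / [5] / [9];  Q = [1, 2, 3, 4, 7, 8, 9] / [5] / [6]
Final shape: (7, 1, 1).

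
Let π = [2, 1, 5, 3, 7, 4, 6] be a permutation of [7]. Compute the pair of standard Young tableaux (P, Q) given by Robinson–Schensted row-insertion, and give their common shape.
P = [1, 3, 4, 6] / [2, 5, 7];  Q = [1, 3, 5, 7] / [2, 4, 6];  common shape = (4, 3)

Row-insert the values π_1, π_2, … into P one at a time, bumping the leftmost entry strictly greater than the inserted value down to the next row. The recording tableau Q records, in position (i, j), the step at which that cell was added to P.
  Insert 2 (step 1): P = [2];  Q = [1]
  Insert 1 (step 2): P = [1] / [2];  Q = [1] / [2]
  Insert 5 (step 3): P = [1, 5] / [2];  Q = [1, 3] / [2]
  Insert 3 (step 4): P = [1, 3] / [2, 5];  Q = [1, 3] / [2, 4]
  Insert 7 (step 5): P = [1, 3, 7] / [2, 5];  Q = [1, 3, 5] / [2, 4]
  Insert 4 (step 6): P = [1, 3, 4] / [2, 5, 7];  Q = [1, 3, 5] / [2, 4, 6]
  Insert 6 (step 7): P = [1, 3, 4, 6] / [2, 5, 7];  Q = [1, 3, 5, 7] / [2, 4, 6]
Final shape: (4, 3).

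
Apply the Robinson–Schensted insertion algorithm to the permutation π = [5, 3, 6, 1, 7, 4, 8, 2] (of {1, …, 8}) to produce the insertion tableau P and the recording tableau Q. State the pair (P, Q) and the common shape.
P = [1, 2, 7, 8] / [3, 4] / [5, 6];  Q = [1, 3, 5, 7] / [2, 6] / [4, 8];  common shape = (4, 2, 2)

Row-insert the values π_1, π_2, … into P one at a time, bumping the leftmost entry strictly greater than the inserted value down to the next row. The recording tableau Q records, in position (i, j), the step at which that cell was added to P.
  Insert 5 (step 1): P = [5];  Q = [1]
  Insert 3 (step 2): P = [3] / [5];  Q = [1] / [2]
  Insert 6 (step 3): P = [3, 6] / [5];  Q = [1, 3] / [2]
  Insert 1 (step 4): P = [1, 6] / [3] / [5];  Q = [1, 3] / [2] / [4]
  Insert 7 (step 5): P = [1, 6, 7] / [3] / [5];  Q = [1, 3, 5] / [2] / [4]
  Insert 4 (step 6): P = [1, 4, 7] / [3, 6] / [5];  Q = [1, 3, 5] / [2, 6] / [4]
  Insert 8 (step 7): P = [1, 4, 7, 8] / [3, 6] / [5];  Q = [1, 3, 5, 7] / [2, 6] / [4]
  Insert 2 (step 8): P = [1, 2, 7, 8] / [3, 4] / [5, 6];  Q = [1, 3, 5, 7] / [2, 6] / [4, 8]
Final shape: (4, 2, 2).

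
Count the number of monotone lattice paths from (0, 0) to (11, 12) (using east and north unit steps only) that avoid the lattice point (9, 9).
Number of paths = 865878

Total paths from (0, 0) to (11, 12): C(23, 11) = 1352078. Paths through (9, 9): (paths (0, 0) → (9, 9)) × (paths (9, 9) → (11, 12)) = C(18, 9) · C(5, 2) = 48620 · 10 = 486200. Avoidance count = 1352078 − 486200 = 865878.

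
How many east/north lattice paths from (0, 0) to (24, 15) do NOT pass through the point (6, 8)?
Number of paths = 23697298560

Total paths from (0, 0) to (24, 15): C(39, 24) = 25140840660. Paths through (6, 8): (paths (0, 0) → (6, 8)) × (paths (6, 8) → (24, 15)) = C(14, 6) · C(25, 18) = 3003 · 480700 = 1443542100. Avoidance count = 25140840660 − 1443542100 = 23697298560.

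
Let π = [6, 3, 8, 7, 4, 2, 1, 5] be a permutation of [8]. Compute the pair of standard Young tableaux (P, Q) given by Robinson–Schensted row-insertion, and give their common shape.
P = [1, 4, 5] / [2, 7] / [3] / [6] / [8];  Q = [1, 3, 8] / [2, 4] / [5] / [6] / [7];  common shape = (3, 2, 1, 1, 1)

Row-insert the values π_1, π_2, … into P one at a time, bumping the leftmost entry strictly greater than the inserted value down to the next row. The recording tableau Q records, in position (i, j), the step at which that cell was added to P.
  Insert 6 (step 1): P = [6];  Q = [1]
  Insert 3 (step 2): P = [3] / [6];  Q = [1] / [2]
  Insert 8 (step 3): P = [3, 8] / [6];  Q = [1, 3] / [2]
  Insert 7 (step 4): P = [3, 7] / [6, 8];  Q = [1, 3] / [2, 4]
  Insert 4 (step 5): P = [3, 4] / [6, 7] / [8];  Q = [1, 3] / [2, 4] / [5]
  Insert 2 (step 6): P = [2, 4] / [3, 7] / [6] / [8];  Q = [1, 3] / [2, 4] / [5] / [6]
  Insert 1 (step 7): P = [1, 4] / [2, 7] / [3] / [6] / [8];  Q = [1, 3] / [2, 4] / [5] / [6] / [7]
  Insert 5 (step 8): P = [1, 4, 5] / [2, 7] / [3] / [6] / [8];  Q = [1, 3, 8] / [2, 4] / [5] / [6] / [7]
Final shape: (3, 2, 1, 1, 1).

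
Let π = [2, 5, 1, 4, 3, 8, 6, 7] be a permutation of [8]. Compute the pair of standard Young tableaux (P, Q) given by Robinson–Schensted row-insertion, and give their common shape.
P = [1, 3, 6, 7] / [2, 4, 8] / [5];  Q = [1, 2, 6, 8] / [3, 4, 7] / [5];  common shape = (4, 3, 1)

Row-insert the values π_1, π_2, … into P one at a time, bumping the leftmost entry strictly greater than the inserted value down to the next row. The recording tableau Q records, in position (i, j), the step at which that cell was added to P.
  Insert 2 (step 1): P = [2];  Q = [1]
  Insert 5 (step 2): P = [2, 5];  Q = [1, 2]
  Insert 1 (step 3): P = [1, 5] / [2];  Q = [1, 2] / [3]
  Insert 4 (step 4): P = [1, 4] / [2, 5];  Q = [1, 2] / [3, 4]
  Insert 3 (step 5): P = [1, 3] / [2, 4] / [5];  Q = [1, 2] / [3, 4] / [5]
  Insert 8 (step 6): P = [1, 3, 8] / [2, 4] / [5];  Q = [1, 2, 6] / [3, 4] / [5]
  Insert 6 (step 7): P = [1, 3, 6] / [2, 4, 8] / [5];  Q = [1, 2, 6] / [3, 4, 7] / [5]
  Insert 7 (step 8): P = [1, 3, 6, 7] / [2, 4, 8] / [5];  Q = [1, 2, 6, 8] / [3, 4, 7] / [5]
Final shape: (4, 3, 1).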